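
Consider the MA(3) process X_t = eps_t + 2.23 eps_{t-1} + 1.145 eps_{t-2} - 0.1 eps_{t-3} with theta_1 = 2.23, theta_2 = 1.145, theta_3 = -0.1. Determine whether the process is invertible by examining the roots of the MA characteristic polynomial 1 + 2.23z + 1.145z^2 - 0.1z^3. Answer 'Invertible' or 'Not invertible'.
\text{Not invertible}

The MA(q) characteristic polynomial is P(z) = 1 + 2.23z + 1.145z^2 - 0.1z^3.
Invertibility requires all roots to lie outside the unit circle, i.e. |z| > 1 for every root.
Degree 3: look for a simple real root z0 first, then factor out (1 - z/z0) and solve the remaining quadratic.
Testing z0 = -0.8: P(-0.8) = 1 + (2.23)(-0.8) + (1.145)(-0.8)^2 + (-0.1)(-0.8)^3
  = 1 + (-1.784) + (0.7328) + (0.0512) = 0.  So z_0 = -0.8 is a root, |z_0| = 0.8.
Divide out the factor (1 + 1.25 z) = (1 - z/z0) (since 1/z0 = -1.25):
  P(z) = (1 + 1.25 z)(1 + (0.98) z + (-0.08) z^2)
  [check: z-coef 0.98 - (-1.25) = 2.23; z^2-coef -0.08 - (-1.25)(0.98) = 1.145; z^3-coef -(-1.25)(-0.08) = -0.1.]
Remaining roots from the quadratic factor 1 + (0.98) z + (-0.08) z^2:
  Set 1 + (0.98) z + (-0.08) z^2 = 0, i.e. a z^2 + b z + c = 0 with a = -0.08, b = 0.98, c = 1.
  Discriminant D = b^2 - 4ac = (0.98)^2 - 4*(-0.08)*1 = 0.9604 - (-0.32) = 1.2804.
  D >= 0, so the roots are real: z = (-b +/- sqrt(D)) / (2a) = (-0.98 +/- 1.131548) / (-0.16).
    z_1 = (-0.98 + 1.131548) / (-0.16) = -0.9472,   |z_1| = 0.9472.
    z_2 = (-0.98 - 1.131548) / (-0.16) = 13.1972,   |z_2| = 13.1972.
Moduli of all roots: 0.8000, 0.9472, 13.1972.
All moduli strictly greater than 1? No.
Verdict: Not invertible.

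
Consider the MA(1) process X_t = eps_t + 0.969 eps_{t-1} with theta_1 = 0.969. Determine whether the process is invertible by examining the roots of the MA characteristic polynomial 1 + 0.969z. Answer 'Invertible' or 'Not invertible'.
\text{Invertible}

The MA(q) characteristic polynomial is P(z) = 1 + 0.969z.
Invertibility requires all roots to lie outside the unit circle, i.e. |z| > 1 for every root.
This is linear in z: 1 + (0.969) z = 0  =>  z = -1/(0.969) = -1.031992,  |z| = 1.031992.
Moduli of all roots: 1.0320.
All moduli strictly greater than 1? Yes.
Verdict: Invertible.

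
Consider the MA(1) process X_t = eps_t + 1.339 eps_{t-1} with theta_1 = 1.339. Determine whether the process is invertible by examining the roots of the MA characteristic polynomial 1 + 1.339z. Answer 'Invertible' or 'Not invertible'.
\text{Not invertible}

The MA(q) characteristic polynomial is P(z) = 1 + 1.339z.
Invertibility requires all roots to lie outside the unit circle, i.e. |z| > 1 for every root.
This is linear in z: 1 + (1.339) z = 0  =>  z = -1/(1.339) = -0.746826,  |z| = 0.746826.
Moduli of all roots: 0.7468.
All moduli strictly greater than 1? No.
Verdict: Not invertible.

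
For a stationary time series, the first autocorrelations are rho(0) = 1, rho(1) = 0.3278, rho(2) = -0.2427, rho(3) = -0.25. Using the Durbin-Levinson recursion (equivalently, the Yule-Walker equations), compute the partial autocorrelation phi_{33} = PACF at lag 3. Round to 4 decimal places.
\phi_{33} = -0.0141

The PACF at lag k is phi_{kk}, the last component of the solution
to the Yule-Walker system G_k phi = r_k where
  (G_k)_{ij} = rho(|i - j|), (r_k)_i = rho(i), i,j = 1..k.
Equivalently, Durbin-Levinson gives phi_{kk} iteratively:
  phi_{11} = rho(1)
  phi_{kk} = [rho(k) - sum_{j=1..k-1} phi_{k-1,j} rho(k-j)]
            / [1 - sum_{j=1..k-1} phi_{k-1,j} rho(j)],
  phi_{k,j} = phi_{k-1,j} - phi_{kk} phi_{k-1,k-j},  j = 1..k-1.
Step k = 1:
  phi_11 = rho(1) = 0.3278.
Step k = 2:
  phi_22 = [rho(2) - phi_11 rho(1)] / [1 - phi_11 rho(1)] = [-0.2427 - (0.3278)(0.3278)] / [1 - (0.3278)(0.3278)]
         = -0.35015284 / 0.89254716 = -0.392307.
  Update: phi_21 = phi_11 - phi_22 phi_11 = 0.3278 - (-0.392307)(0.3278) = 0.456398.
Step k = 3:
  phi_33 = [rho(3) - phi_21 rho(2) - phi_22 rho(1)] / [1 - phi_21 rho(1) - phi_22 rho(2)]
    numerator   = -0.25 - (0.456398)(-0.2427) - (-0.392307)(0.3278) = -0.01063376
    denominator = 1 - (0.456398)(0.3278) - (-0.392307)(-0.2427) = 0.75517962
  phi_33 = -0.01063376 / 0.75517962 = -0.0141.
Therefore phi_{33} = -0.0141.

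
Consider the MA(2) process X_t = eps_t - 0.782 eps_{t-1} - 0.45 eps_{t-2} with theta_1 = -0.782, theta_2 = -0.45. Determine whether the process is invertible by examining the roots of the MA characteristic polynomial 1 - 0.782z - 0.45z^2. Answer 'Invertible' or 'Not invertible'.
\text{Not invertible}

The MA(q) characteristic polynomial is P(z) = 1 - 0.782z - 0.45z^2.
Invertibility requires all roots to lie outside the unit circle, i.e. |z| > 1 for every root.
Set 1 + (-0.782) z + (-0.45) z^2 = 0, i.e. a z^2 + b z + c = 0 with a = -0.45, b = -0.782, c = 1.
Discriminant D = b^2 - 4ac = (-0.782)^2 - 4*(-0.45)*1 = 0.611524 - (-1.8) = 2.411524.
D >= 0, so the roots are real: z = (-b +/- sqrt(D)) / (2a) = (0.782 +/- 1.552908) / (-0.9).
  z_1 = (0.782 + 1.552908) / (-0.9) = -2.5943,   |z_1| = 2.5943.
  z_2 = (0.782 - 1.552908) / (-0.9) = 0.8566,   |z_2| = 0.8566.
Moduli of all roots: 2.5943, 0.8566.
All moduli strictly greater than 1? No.
Verdict: Not invertible.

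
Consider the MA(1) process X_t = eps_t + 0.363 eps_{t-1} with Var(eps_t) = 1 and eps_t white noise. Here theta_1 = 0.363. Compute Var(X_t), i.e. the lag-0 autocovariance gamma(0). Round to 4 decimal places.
\gamma(0) = 1.1318

For an MA(q) process X_t = eps_t + sum_i theta_i eps_{t-i} with
Var(eps_t) = sigma^2, the variance is
  gamma(0) = sigma^2 * (1 + sum_i theta_i^2).
  sum_i theta_i^2 = (0.363)^2 = 0.131769.
  gamma(0) = 1 * (1 + 0.131769) = 1 * 1.131769 = 1.131769, which rounds to 1.1318.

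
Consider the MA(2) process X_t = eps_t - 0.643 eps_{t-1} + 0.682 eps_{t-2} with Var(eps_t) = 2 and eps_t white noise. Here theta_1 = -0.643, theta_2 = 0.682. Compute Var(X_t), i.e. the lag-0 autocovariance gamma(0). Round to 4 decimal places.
\gamma(0) = 3.7571

For an MA(q) process X_t = eps_t + sum_i theta_i eps_{t-i} with
Var(eps_t) = sigma^2, the variance is
  gamma(0) = sigma^2 * (1 + sum_i theta_i^2).
  sum_i theta_i^2 = (-0.643)^2 + (0.682)^2 = 0.413449 + 0.465124 = 0.878573.
  gamma(0) = 2 * (1 + 0.878573) = 2 * 1.878573 = 3.757146, which rounds to 3.7571.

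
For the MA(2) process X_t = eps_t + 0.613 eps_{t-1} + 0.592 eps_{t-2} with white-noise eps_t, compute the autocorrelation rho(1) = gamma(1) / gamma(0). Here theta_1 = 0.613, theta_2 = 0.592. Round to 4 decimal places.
\rho(1) = 0.5653

For an MA(q) process with theta_0 = 1, the autocovariance is
  gamma(k) = sigma^2 * sum_{i=0..q-k} theta_i * theta_{i+k},
and rho(k) = gamma(k) / gamma(0). Sigma^2 cancels.
  numerator   = (1)*(0.613) + (0.613)*(0.592) = 0.975896.
  denominator = (1)^2 + (0.613)^2 + (0.592)^2 = 1.726233.
  rho(1) = 0.975896 / 1.726233 = 0.5653.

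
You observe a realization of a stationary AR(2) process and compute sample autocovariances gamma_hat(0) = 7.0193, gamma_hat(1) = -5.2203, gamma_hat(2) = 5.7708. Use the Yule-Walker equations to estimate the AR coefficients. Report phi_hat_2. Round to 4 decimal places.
\hat\phi_{2} = 0.6020

The Yule-Walker equations for an AR(p) process read, in matrix form,
  Gamma_p phi = r_p,   with   (Gamma_p)_{ij} = gamma(|i - j|),
                       (r_p)_i = gamma(i),   i,j = 1..p.
Substitute the sample gammas (Toeplitz matrix and right-hand side of size 2):
  Gamma_p = [[7.0193, -5.2203], [-5.2203, 7.0193]]
  r_p     = [-5.2203, 5.7708]
Written out:
  7.0193 phi_1 - 5.2203 phi_2 = -5.2203
  -5.2203 phi_1 + 7.0193 phi_2 = 5.7708
Solve by Cramer's rule:
  det = gamma(0)^2 - gamma(1)^2 = (7.0193)^2 - (-5.2203)^2 = 49.27057249 - 27.25153209 = 22.0190404
  phi_hat_1 = [gamma(1) gamma(0) - gamma(1) gamma(2)] / det = [(-5.2203)(7.0193) - (-5.2203)(5.7708)] / 22.0190404 = -6.51754455 / 22.0190404 = -0.296
  phi_hat_2 = [gamma(0) gamma(2) - gamma(1)^2] / det = [(7.0193)(5.7708) - (-5.2203)^2] / 22.0190404 = 13.25544435 / 22.0190404 = 0.602
So phi_hat = [-0.2960, 0.6020].
Therefore phi_hat_2 = 0.6020.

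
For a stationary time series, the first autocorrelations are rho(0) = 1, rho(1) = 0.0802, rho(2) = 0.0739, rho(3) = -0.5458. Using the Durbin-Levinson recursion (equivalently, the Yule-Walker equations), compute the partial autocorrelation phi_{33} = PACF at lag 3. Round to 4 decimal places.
\phi_{33} = -0.5630

The PACF at lag k is phi_{kk}, the last component of the solution
to the Yule-Walker system G_k phi = r_k where
  (G_k)_{ij} = rho(|i - j|), (r_k)_i = rho(i), i,j = 1..k.
Equivalently, Durbin-Levinson gives phi_{kk} iteratively:
  phi_{11} = rho(1)
  phi_{kk} = [rho(k) - sum_{j=1..k-1} phi_{k-1,j} rho(k-j)]
            / [1 - sum_{j=1..k-1} phi_{k-1,j} rho(j)],
  phi_{k,j} = phi_{k-1,j} - phi_{kk} phi_{k-1,k-j},  j = 1..k-1.
Step k = 1:
  phi_11 = rho(1) = 0.0802.
Step k = 2:
  phi_22 = [rho(2) - phi_11 rho(1)] / [1 - phi_11 rho(1)] = [0.0739 - (0.0802)(0.0802)] / [1 - (0.0802)(0.0802)]
         = 0.06746796 / 0.99356796 = 0.067905.
  Update: phi_21 = phi_11 - phi_22 phi_11 = 0.0802 - (0.067905)(0.0802) = 0.074754.
Step k = 3:
  phi_33 = [rho(3) - phi_21 rho(2) - phi_22 rho(1)] / [1 - phi_21 rho(1) - phi_22 rho(2)]
    numerator   = -0.5458 - (0.074754)(0.0739) - (0.067905)(0.0802) = -0.55677028
    denominator = 1 - (0.074754)(0.0802) - (0.067905)(0.0739) = 0.98898657
  phi_33 = -0.55677028 / 0.98898657 = -0.563.
Therefore phi_{33} = -0.5630.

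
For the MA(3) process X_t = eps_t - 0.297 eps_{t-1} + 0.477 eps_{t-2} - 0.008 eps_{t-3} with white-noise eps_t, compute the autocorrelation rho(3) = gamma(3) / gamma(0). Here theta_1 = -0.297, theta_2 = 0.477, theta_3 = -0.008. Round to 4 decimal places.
\rho(3) = -0.0061

For an MA(q) process with theta_0 = 1, the autocovariance is
  gamma(k) = sigma^2 * sum_{i=0..q-k} theta_i * theta_{i+k},
and rho(k) = gamma(k) / gamma(0). Sigma^2 cancels.
  numerator   = (1)*(-0.008) = -0.008.
  denominator = (1)^2 + (-0.297)^2 + (0.477)^2 + (-0.008)^2 = 1.315802.
  rho(3) = -0.008 / 1.315802 = -0.0061.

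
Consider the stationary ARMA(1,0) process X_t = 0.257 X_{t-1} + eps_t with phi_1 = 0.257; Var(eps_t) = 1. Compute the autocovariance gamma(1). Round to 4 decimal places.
\gamma(1) = 0.2752

Multiply the model equation by X_{t-k} and take expectations. With theta_0 = psi_0 = 1 and psi_j the MA(infinity) weights, this gives
  gamma(k) - sum_i phi_i gamma(k-i) = c_k,
  c_k = sigma^2 * sum_{j=k..q} theta_j psi_{j-k}   (c_k = 0 for k > q),
using gamma(-m) = gamma(m).
Pure AR (q = 0): c_0 = sigma^2 = 1, c_k = 0 for k >= 1.
Equations for k = 0 and k = 1 (AR order 1):
  gamma(0) = phi_1 gamma(1) + c_0
  gamma(1) = phi_1 gamma(0) + c_1
Substituting the second into the first: gamma(0) (1 - phi_1^2) = c_0 + phi_1 c_1, so
  gamma(0) = c_0 / (1 - phi_1^2) = 1 / (1 - (0.257)^2) = 1 / 0.933951 = 1.07072.
  gamma(1) = phi_1 gamma(0) = (0.257)(1.07072) = 0.275175.
Therefore gamma(1) = 0.2752 (to 4 decimal places).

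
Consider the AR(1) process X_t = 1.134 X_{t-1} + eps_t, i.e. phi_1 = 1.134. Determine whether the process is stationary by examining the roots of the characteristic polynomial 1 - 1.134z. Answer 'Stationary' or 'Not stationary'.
\text{Not stationary}

The AR(p) characteristic polynomial is P(z) = 1 - 1.134z.
Stationarity requires all roots to lie outside the unit circle, i.e. |z| > 1 for every root.
This is linear in z: 1 + (-1.134) z = 0  =>  z = -1/(-1.134) = 0.881834,  |z| = 0.881834.
Moduli of all roots: 0.8818.
All moduli strictly greater than 1? No.
Verdict: Not stationary.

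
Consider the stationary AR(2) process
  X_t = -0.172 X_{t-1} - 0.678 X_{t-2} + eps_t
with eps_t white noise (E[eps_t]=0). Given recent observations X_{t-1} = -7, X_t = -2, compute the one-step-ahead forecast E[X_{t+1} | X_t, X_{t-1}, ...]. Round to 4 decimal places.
E[X_{t+1} \mid \mathcal F_t] = 5.0900

For an AR(p) model X_t = c + sum_i phi_i X_{t-i} + eps_t, the
one-step-ahead conditional mean is
  E[X_{t+1} | X_t, ...] = c + sum_i phi_i X_{t+1-i}.
Substitute known values:
  E[X_{t+1} | ...] = (-0.172) * (-2) + (-0.678) * (-7)
                   = 5.0900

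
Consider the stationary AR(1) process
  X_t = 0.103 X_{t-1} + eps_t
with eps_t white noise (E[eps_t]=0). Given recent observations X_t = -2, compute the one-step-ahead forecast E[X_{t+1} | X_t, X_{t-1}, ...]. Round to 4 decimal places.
E[X_{t+1} \mid \mathcal F_t] = -0.2060

For an AR(p) model X_t = c + sum_i phi_i X_{t-i} + eps_t, the
one-step-ahead conditional mean is
  E[X_{t+1} | X_t, ...] = c + sum_i phi_i X_{t+1-i}.
Substitute known values:
  E[X_{t+1} | ...] = (0.103) * (-2)
                   = -0.2060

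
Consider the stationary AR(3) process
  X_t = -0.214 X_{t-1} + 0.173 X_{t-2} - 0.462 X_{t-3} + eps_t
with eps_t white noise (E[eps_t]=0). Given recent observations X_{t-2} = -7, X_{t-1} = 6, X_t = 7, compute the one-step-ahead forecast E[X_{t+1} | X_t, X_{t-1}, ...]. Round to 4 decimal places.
E[X_{t+1} \mid \mathcal F_t] = 2.7740

For an AR(p) model X_t = c + sum_i phi_i X_{t-i} + eps_t, the
one-step-ahead conditional mean is
  E[X_{t+1} | X_t, ...] = c + sum_i phi_i X_{t+1-i}.
Substitute known values:
  E[X_{t+1} | ...] = (-0.214) * (7) + (0.173) * (6) + (-0.462) * (-7)
                   = 2.7740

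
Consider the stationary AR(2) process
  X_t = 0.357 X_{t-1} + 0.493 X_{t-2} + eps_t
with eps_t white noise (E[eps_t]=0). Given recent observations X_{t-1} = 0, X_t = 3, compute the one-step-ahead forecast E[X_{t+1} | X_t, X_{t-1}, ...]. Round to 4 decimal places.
E[X_{t+1} \mid \mathcal F_t] = 1.0710

For an AR(p) model X_t = c + sum_i phi_i X_{t-i} + eps_t, the
one-step-ahead conditional mean is
  E[X_{t+1} | X_t, ...] = c + sum_i phi_i X_{t+1-i}.
Substitute known values:
  E[X_{t+1} | ...] = (0.357) * (3) + (0.493) * (0)
                   = 1.0710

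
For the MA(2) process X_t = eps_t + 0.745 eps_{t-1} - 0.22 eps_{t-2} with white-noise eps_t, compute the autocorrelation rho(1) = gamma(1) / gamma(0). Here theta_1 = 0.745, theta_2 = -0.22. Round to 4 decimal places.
\rho(1) = 0.3624

For an MA(q) process with theta_0 = 1, the autocovariance is
  gamma(k) = sigma^2 * sum_{i=0..q-k} theta_i * theta_{i+k},
and rho(k) = gamma(k) / gamma(0). Sigma^2 cancels.
  numerator   = (1)*(0.745) + (0.745)*(-0.22) = 0.5811.
  denominator = (1)^2 + (0.745)^2 + (-0.22)^2 = 1.603425.
  rho(1) = 0.5811 / 1.603425 = 0.3624.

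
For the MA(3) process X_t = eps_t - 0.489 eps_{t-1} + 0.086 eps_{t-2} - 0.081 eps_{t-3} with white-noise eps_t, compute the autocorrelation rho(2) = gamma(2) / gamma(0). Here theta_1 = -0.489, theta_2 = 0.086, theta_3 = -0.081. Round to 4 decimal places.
\rho(2) = 0.1002

For an MA(q) process with theta_0 = 1, the autocovariance is
  gamma(k) = sigma^2 * sum_{i=0..q-k} theta_i * theta_{i+k},
and rho(k) = gamma(k) / gamma(0). Sigma^2 cancels.
  numerator   = (1)*(0.086) + (-0.489)*(-0.081) = 0.125609.
  denominator = (1)^2 + (-0.489)^2 + (0.086)^2 + (-0.081)^2 = 1.253078.
  rho(2) = 0.125609 / 1.253078 = 0.1002.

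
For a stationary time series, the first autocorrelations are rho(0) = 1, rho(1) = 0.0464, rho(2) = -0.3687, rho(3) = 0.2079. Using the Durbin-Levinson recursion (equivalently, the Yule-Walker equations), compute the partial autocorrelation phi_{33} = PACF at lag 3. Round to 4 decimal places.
\phi_{33} = 0.2891

The PACF at lag k is phi_{kk}, the last component of the solution
to the Yule-Walker system G_k phi = r_k where
  (G_k)_{ij} = rho(|i - j|), (r_k)_i = rho(i), i,j = 1..k.
Equivalently, Durbin-Levinson gives phi_{kk} iteratively:
  phi_{11} = rho(1)
  phi_{kk} = [rho(k) - sum_{j=1..k-1} phi_{k-1,j} rho(k-j)]
            / [1 - sum_{j=1..k-1} phi_{k-1,j} rho(j)],
  phi_{k,j} = phi_{k-1,j} - phi_{kk} phi_{k-1,k-j},  j = 1..k-1.
Step k = 1:
  phi_11 = rho(1) = 0.0464.
Step k = 2:
  phi_22 = [rho(2) - phi_11 rho(1)] / [1 - phi_11 rho(1)] = [-0.3687 - (0.0464)(0.0464)] / [1 - (0.0464)(0.0464)]
         = -0.37085296 / 0.99784704 = -0.371653.
  Update: phi_21 = phi_11 - phi_22 phi_11 = 0.0464 - (-0.371653)(0.0464) = 0.063645.
Step k = 3:
  phi_33 = [rho(3) - phi_21 rho(2) - phi_22 rho(1)] / [1 - phi_21 rho(1) - phi_22 rho(2)]
    numerator   = 0.2079 - (0.063645)(-0.3687) - (-0.371653)(0.0464) = 0.24861051
    denominator = 1 - (0.063645)(0.0464) - (-0.371653)(-0.3687) = 0.86001838
  phi_33 = 0.24861051 / 0.86001838 = 0.2891.
Therefore phi_{33} = 0.2891.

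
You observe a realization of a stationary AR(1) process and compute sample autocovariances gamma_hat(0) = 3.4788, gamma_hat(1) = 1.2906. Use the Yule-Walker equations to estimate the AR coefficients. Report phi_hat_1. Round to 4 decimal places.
\hat\phi_{1} = 0.3710

The Yule-Walker equations for an AR(p) process read, in matrix form,
  Gamma_p phi = r_p,   with   (Gamma_p)_{ij} = gamma(|i - j|),
                       (r_p)_i = gamma(i),   i,j = 1..p.
Substitute the sample gammas (Toeplitz matrix and right-hand side of size 1):
  Gamma_p = [[3.4788]]
  r_p     = [1.2906]
With p = 1 this is the single equation gamma(0) phi_1 = gamma(1):
  phi_hat_1 = gamma(1) / gamma(0) = 1.2906 / 3.4788 = 0.3710.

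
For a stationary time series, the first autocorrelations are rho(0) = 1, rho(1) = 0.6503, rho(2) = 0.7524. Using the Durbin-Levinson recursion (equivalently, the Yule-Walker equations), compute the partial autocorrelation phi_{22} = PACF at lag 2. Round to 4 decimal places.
\phi_{22} = 0.5710

The PACF at lag k is phi_{kk}, the last component of the solution
to the Yule-Walker system G_k phi = r_k where
  (G_k)_{ij} = rho(|i - j|), (r_k)_i = rho(i), i,j = 1..k.
Equivalently, Durbin-Levinson gives phi_{kk} iteratively:
  phi_{11} = rho(1)
  phi_{kk} = [rho(k) - sum_{j=1..k-1} phi_{k-1,j} rho(k-j)]
            / [1 - sum_{j=1..k-1} phi_{k-1,j} rho(j)],
  phi_{k,j} = phi_{k-1,j} - phi_{kk} phi_{k-1,k-j},  j = 1..k-1.
Step k = 1:
  phi_11 = rho(1) = 0.6503.
Step k = 2:
  phi_22 = [rho(2) - phi_11 rho(1)] / [1 - phi_11 rho(1)] = [0.7524 - (0.6503)(0.6503)] / [1 - (0.6503)(0.6503)]
         = 0.32950991 / 0.57710991 = 0.571.
Therefore phi_{22} = 0.5710.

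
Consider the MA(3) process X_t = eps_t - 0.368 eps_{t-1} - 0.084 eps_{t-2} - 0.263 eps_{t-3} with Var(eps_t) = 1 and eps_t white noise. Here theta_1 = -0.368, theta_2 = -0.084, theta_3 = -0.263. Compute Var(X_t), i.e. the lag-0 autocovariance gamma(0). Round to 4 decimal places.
\gamma(0) = 1.2116

For an MA(q) process X_t = eps_t + sum_i theta_i eps_{t-i} with
Var(eps_t) = sigma^2, the variance is
  gamma(0) = sigma^2 * (1 + sum_i theta_i^2).
  sum_i theta_i^2 = (-0.368)^2 + (-0.084)^2 + (-0.263)^2 = 0.135424 + 0.007056 + 0.069169 = 0.211649.
  gamma(0) = 1 * (1 + 0.211649) = 1 * 1.211649 = 1.211649, which rounds to 1.2116.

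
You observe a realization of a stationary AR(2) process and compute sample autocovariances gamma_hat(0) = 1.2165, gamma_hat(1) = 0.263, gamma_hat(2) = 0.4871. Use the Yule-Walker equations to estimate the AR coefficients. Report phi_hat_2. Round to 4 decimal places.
\hat\phi_{2} = 0.3710

The Yule-Walker equations for an AR(p) process read, in matrix form,
  Gamma_p phi = r_p,   with   (Gamma_p)_{ij} = gamma(|i - j|),
                       (r_p)_i = gamma(i),   i,j = 1..p.
Substitute the sample gammas (Toeplitz matrix and right-hand side of size 2):
  Gamma_p = [[1.2165, 0.263], [0.263, 1.2165]]
  r_p     = [0.263, 0.4871]
Written out:
  1.2165 phi_1 + 0.263 phi_2 = 0.263
  0.263 phi_1 + 1.2165 phi_2 = 0.4871
Solve by Cramer's rule:
  det = gamma(0)^2 - gamma(1)^2 = (1.2165)^2 - (0.263)^2 = 1.47987225 - 0.069169 = 1.41070325
  phi_hat_1 = [gamma(1) gamma(0) - gamma(1) gamma(2)] / det = [(0.263)(1.2165) - (0.263)(0.4871)] / 1.41070325 = 0.1918322 / 1.41070325 = 0.136
  phi_hat_2 = [gamma(0) gamma(2) - gamma(1)^2] / det = [(1.2165)(0.4871) - (0.263)^2] / 1.41070325 = 0.52338815 / 1.41070325 = 0.371
So phi_hat = [0.1360, 0.3710].
Therefore phi_hat_2 = 0.3710.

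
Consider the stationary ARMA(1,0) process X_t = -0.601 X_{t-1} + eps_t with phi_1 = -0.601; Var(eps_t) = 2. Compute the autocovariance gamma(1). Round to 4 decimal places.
\gamma(1) = -1.8817

Multiply the model equation by X_{t-k} and take expectations. With theta_0 = psi_0 = 1 and psi_j the MA(infinity) weights, this gives
  gamma(k) - sum_i phi_i gamma(k-i) = c_k,
  c_k = sigma^2 * sum_{j=k..q} theta_j psi_{j-k}   (c_k = 0 for k > q),
using gamma(-m) = gamma(m).
Pure AR (q = 0): c_0 = sigma^2 = 2, c_k = 0 for k >= 1.
Equations for k = 0 and k = 1 (AR order 1):
  gamma(0) = phi_1 gamma(1) + c_0
  gamma(1) = phi_1 gamma(0) + c_1
Substituting the second into the first: gamma(0) (1 - phi_1^2) = c_0 + phi_1 c_1, so
  gamma(0) = c_0 / (1 - phi_1^2) = 2 / (1 - (-0.601)^2) = 2 / 0.638799 = 3.130875.
  gamma(1) = phi_1 gamma(0) = (-0.601)(3.130875) = -1.881656.
Therefore gamma(1) = -1.8817 (to 4 decimal places).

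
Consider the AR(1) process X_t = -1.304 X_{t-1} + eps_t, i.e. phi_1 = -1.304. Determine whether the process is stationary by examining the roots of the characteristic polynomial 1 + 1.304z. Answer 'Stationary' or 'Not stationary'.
\text{Not stationary}

The AR(p) characteristic polynomial is P(z) = 1 + 1.304z.
Stationarity requires all roots to lie outside the unit circle, i.e. |z| > 1 for every root.
This is linear in z: 1 + (1.304) z = 0  =>  z = -1/(1.304) = -0.766871,  |z| = 0.766871.
Moduli of all roots: 0.7669.
All moduli strictly greater than 1? No.
Verdict: Not stationary.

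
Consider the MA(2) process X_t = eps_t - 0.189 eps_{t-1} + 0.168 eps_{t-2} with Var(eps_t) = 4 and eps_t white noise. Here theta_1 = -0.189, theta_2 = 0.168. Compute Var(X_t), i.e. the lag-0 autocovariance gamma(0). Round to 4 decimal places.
\gamma(0) = 4.2558

For an MA(q) process X_t = eps_t + sum_i theta_i eps_{t-i} with
Var(eps_t) = sigma^2, the variance is
  gamma(0) = sigma^2 * (1 + sum_i theta_i^2).
  sum_i theta_i^2 = (-0.189)^2 + (0.168)^2 = 0.035721 + 0.028224 = 0.063945.
  gamma(0) = 4 * (1 + 0.063945) = 4 * 1.063945 = 4.25578, which rounds to 4.2558.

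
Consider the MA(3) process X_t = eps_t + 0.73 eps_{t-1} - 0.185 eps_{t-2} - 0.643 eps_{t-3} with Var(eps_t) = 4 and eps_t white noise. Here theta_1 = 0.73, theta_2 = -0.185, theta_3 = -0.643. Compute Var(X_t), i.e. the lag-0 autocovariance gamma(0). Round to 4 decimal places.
\gamma(0) = 7.9223

For an MA(q) process X_t = eps_t + sum_i theta_i eps_{t-i} with
Var(eps_t) = sigma^2, the variance is
  gamma(0) = sigma^2 * (1 + sum_i theta_i^2).
  sum_i theta_i^2 = (0.73)^2 + (-0.185)^2 + (-0.643)^2 = 0.5329 + 0.034225 + 0.413449 = 0.980574.
  gamma(0) = 4 * (1 + 0.980574) = 4 * 1.980574 = 7.922296, which rounds to 7.9223.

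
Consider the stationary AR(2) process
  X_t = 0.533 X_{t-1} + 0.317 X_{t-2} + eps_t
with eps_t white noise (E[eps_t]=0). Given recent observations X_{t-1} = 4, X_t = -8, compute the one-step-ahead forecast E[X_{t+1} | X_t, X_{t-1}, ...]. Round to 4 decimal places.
E[X_{t+1} \mid \mathcal F_t] = -2.9960

For an AR(p) model X_t = c + sum_i phi_i X_{t-i} + eps_t, the
one-step-ahead conditional mean is
  E[X_{t+1} | X_t, ...] = c + sum_i phi_i X_{t+1-i}.
Substitute known values:
  E[X_{t+1} | ...] = (0.533) * (-8) + (0.317) * (4)
                   = -2.9960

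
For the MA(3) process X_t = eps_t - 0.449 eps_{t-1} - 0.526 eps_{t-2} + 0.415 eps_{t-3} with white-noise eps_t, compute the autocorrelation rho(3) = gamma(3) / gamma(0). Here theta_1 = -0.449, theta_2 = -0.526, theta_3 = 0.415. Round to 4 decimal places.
\rho(3) = 0.2514

For an MA(q) process with theta_0 = 1, the autocovariance is
  gamma(k) = sigma^2 * sum_{i=0..q-k} theta_i * theta_{i+k},
and rho(k) = gamma(k) / gamma(0). Sigma^2 cancels.
  numerator   = (1)*(0.415) = 0.415.
  denominator = (1)^2 + (-0.449)^2 + (-0.526)^2 + (0.415)^2 = 1.650502.
  rho(3) = 0.415 / 1.650502 = 0.2514.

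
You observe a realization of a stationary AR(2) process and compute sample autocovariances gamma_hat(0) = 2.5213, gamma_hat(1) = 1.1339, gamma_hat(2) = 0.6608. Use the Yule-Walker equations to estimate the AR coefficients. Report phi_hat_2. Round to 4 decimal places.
\hat\phi_{2} = 0.0750

The Yule-Walker equations for an AR(p) process read, in matrix form,
  Gamma_p phi = r_p,   with   (Gamma_p)_{ij} = gamma(|i - j|),
                       (r_p)_i = gamma(i),   i,j = 1..p.
Substitute the sample gammas (Toeplitz matrix and right-hand side of size 2):
  Gamma_p = [[2.5213, 1.1339], [1.1339, 2.5213]]
  r_p     = [1.1339, 0.6608]
Written out:
  2.5213 phi_1 + 1.1339 phi_2 = 1.1339
  1.1339 phi_1 + 2.5213 phi_2 = 0.6608
Solve by Cramer's rule:
  det = gamma(0)^2 - gamma(1)^2 = (2.5213)^2 - (1.1339)^2 = 6.35695369 - 1.28572921 = 5.07122448
  phi_hat_1 = [gamma(1) gamma(0) - gamma(1) gamma(2)] / det = [(1.1339)(2.5213) - (1.1339)(0.6608)] / 5.07122448 = 2.10962095 / 5.07122448 = 0.416
  phi_hat_2 = [gamma(0) gamma(2) - gamma(1)^2] / det = [(2.5213)(0.6608) - (1.1339)^2] / 5.07122448 = 0.38034583 / 5.07122448 = 0.075
So phi_hat = [0.4160, 0.0750].
Therefore phi_hat_2 = 0.0750.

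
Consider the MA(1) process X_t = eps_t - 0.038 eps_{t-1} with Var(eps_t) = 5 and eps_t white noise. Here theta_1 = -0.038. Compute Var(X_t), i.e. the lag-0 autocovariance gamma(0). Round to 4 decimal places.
\gamma(0) = 5.0072

For an MA(q) process X_t = eps_t + sum_i theta_i eps_{t-i} with
Var(eps_t) = sigma^2, the variance is
  gamma(0) = sigma^2 * (1 + sum_i theta_i^2).
  sum_i theta_i^2 = (-0.038)^2 = 0.001444.
  gamma(0) = 5 * (1 + 0.001444) = 5 * 1.001444 = 5.00722, which rounds to 5.0072.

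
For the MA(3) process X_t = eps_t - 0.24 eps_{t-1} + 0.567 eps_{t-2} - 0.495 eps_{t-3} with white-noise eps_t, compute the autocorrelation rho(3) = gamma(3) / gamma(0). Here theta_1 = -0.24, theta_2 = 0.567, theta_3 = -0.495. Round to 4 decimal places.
\rho(3) = -0.3048

For an MA(q) process with theta_0 = 1, the autocovariance is
  gamma(k) = sigma^2 * sum_{i=0..q-k} theta_i * theta_{i+k},
and rho(k) = gamma(k) / gamma(0). Sigma^2 cancels.
  numerator   = (1)*(-0.495) = -0.495.
  denominator = (1)^2 + (-0.24)^2 + (0.567)^2 + (-0.495)^2 = 1.624114.
  rho(3) = -0.495 / 1.624114 = -0.3048.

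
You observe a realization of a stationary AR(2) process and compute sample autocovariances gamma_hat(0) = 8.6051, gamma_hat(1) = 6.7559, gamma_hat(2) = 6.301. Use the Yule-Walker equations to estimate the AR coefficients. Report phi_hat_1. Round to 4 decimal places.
\hat\phi_{1} = 0.5480

The Yule-Walker equations for an AR(p) process read, in matrix form,
  Gamma_p phi = r_p,   with   (Gamma_p)_{ij} = gamma(|i - j|),
                       (r_p)_i = gamma(i),   i,j = 1..p.
Substitute the sample gammas (Toeplitz matrix and right-hand side of size 2):
  Gamma_p = [[8.6051, 6.7559], [6.7559, 8.6051]]
  r_p     = [6.7559, 6.301]
Written out:
  8.6051 phi_1 + 6.7559 phi_2 = 6.7559
  6.7559 phi_1 + 8.6051 phi_2 = 6.301
Solve by Cramer's rule:
  det = gamma(0)^2 - gamma(1)^2 = (8.6051)^2 - (6.7559)^2 = 74.04774601 - 45.64218481 = 28.4055612
  phi_hat_1 = [gamma(1) gamma(0) - gamma(1) gamma(2)] / det = [(6.7559)(8.6051) - (6.7559)(6.301)] / 28.4055612 = 15.56626919 / 28.4055612 = 0.548
  phi_hat_2 = [gamma(0) gamma(2) - gamma(1)^2] / det = [(8.6051)(6.301) - (6.7559)^2] / 28.4055612 = 8.57855029 / 28.4055612 = 0.302
So phi_hat = [0.5480, 0.3020].
Therefore phi_hat_1 = 0.5480.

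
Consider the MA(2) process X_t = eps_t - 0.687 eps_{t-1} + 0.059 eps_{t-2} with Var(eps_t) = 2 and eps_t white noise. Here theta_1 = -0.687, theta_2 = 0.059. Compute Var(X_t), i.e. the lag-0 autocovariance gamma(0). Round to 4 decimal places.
\gamma(0) = 2.9509

For an MA(q) process X_t = eps_t + sum_i theta_i eps_{t-i} with
Var(eps_t) = sigma^2, the variance is
  gamma(0) = sigma^2 * (1 + sum_i theta_i^2).
  sum_i theta_i^2 = (-0.687)^2 + (0.059)^2 = 0.471969 + 0.003481 = 0.47545.
  gamma(0) = 2 * (1 + 0.47545) = 2 * 1.47545 = 2.9509.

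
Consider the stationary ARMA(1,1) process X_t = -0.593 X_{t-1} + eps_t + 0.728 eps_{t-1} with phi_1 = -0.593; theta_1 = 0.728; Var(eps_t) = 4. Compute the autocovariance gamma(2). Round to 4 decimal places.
\gamma(2) = -0.2807

Multiply the model equation by X_{t-k} and take expectations. With theta_0 = psi_0 = 1 and psi_j the MA(infinity) weights, this gives
  gamma(k) - sum_i phi_i gamma(k-i) = c_k,
  c_k = sigma^2 * sum_{j=k..q} theta_j psi_{j-k}   (c_k = 0 for k > q),
using gamma(-m) = gamma(m).
psi-weights needed (psi_j = theta_j + sum_i phi_i psi_{j-i}):
  psi_1 = theta_1 + phi_1 = 0.728 + (-0.593) = 0.135
Right-hand sides:
  c_0 = sigma^2 (1 + theta_1 psi_1) = 4 * (1 + (0.728)(0.135)) = 4 * 1.09828 = 4.39312
  c_1 = sigma^2 theta_1 = 4 * (0.728) = 2.912
  c_2 = 0
Equations for k = 0 and k = 1 (AR order 1):
  gamma(0) = phi_1 gamma(1) + c_0
  gamma(1) = phi_1 gamma(0) + c_1
Substituting the second into the first: gamma(0) (1 - phi_1^2) = c_0 + phi_1 c_1, so
  gamma(0) = (c_0 + phi_1 c_1) / (1 - phi_1^2) = (4.39312 + (-0.593)(2.912)) / (1 - (-0.593)^2) = 2.666304 / 0.648351 = 4.112439.
  gamma(1) = phi_1 gamma(0) + c_1 = (-0.593)(4.112439) + (2.912) = 0.473324.
For k = 2 (> q): gamma(2) = phi_1 gamma(1) = (-0.593)(0.473324) = -0.280681.
Therefore gamma(2) = -0.2807 (to 4 decimal places).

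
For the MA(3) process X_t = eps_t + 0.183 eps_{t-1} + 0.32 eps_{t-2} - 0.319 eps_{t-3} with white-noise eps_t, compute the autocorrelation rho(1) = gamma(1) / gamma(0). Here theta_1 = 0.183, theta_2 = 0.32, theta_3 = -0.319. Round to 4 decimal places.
\rho(1) = 0.1127

For an MA(q) process with theta_0 = 1, the autocovariance is
  gamma(k) = sigma^2 * sum_{i=0..q-k} theta_i * theta_{i+k},
and rho(k) = gamma(k) / gamma(0). Sigma^2 cancels.
  numerator   = (1)*(0.183) + (0.183)*(0.32) + (0.32)*(-0.319) = 0.13948.
  denominator = (1)^2 + (0.183)^2 + (0.32)^2 + (-0.319)^2 = 1.23765.
  rho(1) = 0.13948 / 1.23765 = 0.1127.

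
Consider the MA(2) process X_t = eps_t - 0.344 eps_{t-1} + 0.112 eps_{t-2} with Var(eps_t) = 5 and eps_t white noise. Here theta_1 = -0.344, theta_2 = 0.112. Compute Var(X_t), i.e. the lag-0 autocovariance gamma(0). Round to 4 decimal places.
\gamma(0) = 5.6544

For an MA(q) process X_t = eps_t + sum_i theta_i eps_{t-i} with
Var(eps_t) = sigma^2, the variance is
  gamma(0) = sigma^2 * (1 + sum_i theta_i^2).
  sum_i theta_i^2 = (-0.344)^2 + (0.112)^2 = 0.118336 + 0.012544 = 0.13088.
  gamma(0) = 5 * (1 + 0.13088) = 5 * 1.13088 = 5.6544.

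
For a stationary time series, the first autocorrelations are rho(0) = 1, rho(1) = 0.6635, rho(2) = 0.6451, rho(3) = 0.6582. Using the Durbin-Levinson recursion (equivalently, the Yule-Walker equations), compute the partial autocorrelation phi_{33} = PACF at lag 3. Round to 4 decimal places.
\phi_{33} = 0.2970

The PACF at lag k is phi_{kk}, the last component of the solution
to the Yule-Walker system G_k phi = r_k where
  (G_k)_{ij} = rho(|i - j|), (r_k)_i = rho(i), i,j = 1..k.
Equivalently, Durbin-Levinson gives phi_{kk} iteratively:
  phi_{11} = rho(1)
  phi_{kk} = [rho(k) - sum_{j=1..k-1} phi_{k-1,j} rho(k-j)]
            / [1 - sum_{j=1..k-1} phi_{k-1,j} rho(j)],
  phi_{k,j} = phi_{k-1,j} - phi_{kk} phi_{k-1,k-j},  j = 1..k-1.
Step k = 1:
  phi_11 = rho(1) = 0.6635.
Step k = 2:
  phi_22 = [rho(2) - phi_11 rho(1)] / [1 - phi_11 rho(1)] = [0.6451 - (0.6635)(0.6635)] / [1 - (0.6635)(0.6635)]
         = 0.20486775 / 0.55976775 = 0.365987.
  Update: phi_21 = phi_11 - phi_22 phi_11 = 0.6635 - (0.365987)(0.6635) = 0.420668.
Step k = 3:
  phi_33 = [rho(3) - phi_21 rho(2) - phi_22 rho(1)] / [1 - phi_21 rho(1) - phi_22 rho(2)]
    numerator   = 0.6582 - (0.420668)(0.6451) - (0.365987)(0.6635) = 0.14399493
    denominator = 1 - (0.420668)(0.6635) - (0.365987)(0.6451) = 0.48478881
  phi_33 = 0.14399493 / 0.48478881 = 0.297.
Therefore phi_{33} = 0.2970.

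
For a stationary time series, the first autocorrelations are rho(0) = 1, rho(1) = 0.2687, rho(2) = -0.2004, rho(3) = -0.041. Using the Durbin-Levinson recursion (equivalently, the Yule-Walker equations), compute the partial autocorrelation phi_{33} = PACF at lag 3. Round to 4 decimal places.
\phi_{33} = 0.1269

The PACF at lag k is phi_{kk}, the last component of the solution
to the Yule-Walker system G_k phi = r_k where
  (G_k)_{ij} = rho(|i - j|), (r_k)_i = rho(i), i,j = 1..k.
Equivalently, Durbin-Levinson gives phi_{kk} iteratively:
  phi_{11} = rho(1)
  phi_{kk} = [rho(k) - sum_{j=1..k-1} phi_{k-1,j} rho(k-j)]
            / [1 - sum_{j=1..k-1} phi_{k-1,j} rho(j)],
  phi_{k,j} = phi_{k-1,j} - phi_{kk} phi_{k-1,k-j},  j = 1..k-1.
Step k = 1:
  phi_11 = rho(1) = 0.2687.
Step k = 2:
  phi_22 = [rho(2) - phi_11 rho(1)] / [1 - phi_11 rho(1)] = [-0.2004 - (0.2687)(0.2687)] / [1 - (0.2687)(0.2687)]
         = -0.27259969 / 0.92780031 = -0.293813.
  Update: phi_21 = phi_11 - phi_22 phi_11 = 0.2687 - (-0.293813)(0.2687) = 0.347648.
Step k = 3:
  phi_33 = [rho(3) - phi_21 rho(2) - phi_22 rho(1)] / [1 - phi_21 rho(1) - phi_22 rho(2)]
    numerator   = -0.041 - (0.347648)(-0.2004) - (-0.293813)(0.2687) = 0.10761609
    denominator = 1 - (0.347648)(0.2687) - (-0.293813)(-0.2004) = 0.84770701
  phi_33 = 0.10761609 / 0.84770701 = 0.1269.
Therefore phi_{33} = 0.1269.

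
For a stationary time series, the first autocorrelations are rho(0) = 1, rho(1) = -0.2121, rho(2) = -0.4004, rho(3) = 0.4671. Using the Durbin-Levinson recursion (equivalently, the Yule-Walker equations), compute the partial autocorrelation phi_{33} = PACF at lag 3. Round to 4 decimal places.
\phi_{33} = 0.3260

The PACF at lag k is phi_{kk}, the last component of the solution
to the Yule-Walker system G_k phi = r_k where
  (G_k)_{ij} = rho(|i - j|), (r_k)_i = rho(i), i,j = 1..k.
Equivalently, Durbin-Levinson gives phi_{kk} iteratively:
  phi_{11} = rho(1)
  phi_{kk} = [rho(k) - sum_{j=1..k-1} phi_{k-1,j} rho(k-j)]
            / [1 - sum_{j=1..k-1} phi_{k-1,j} rho(j)],
  phi_{k,j} = phi_{k-1,j} - phi_{kk} phi_{k-1,k-j},  j = 1..k-1.
Step k = 1:
  phi_11 = rho(1) = -0.2121.
Step k = 2:
  phi_22 = [rho(2) - phi_11 rho(1)] / [1 - phi_11 rho(1)] = [-0.4004 - (-0.2121)(-0.2121)] / [1 - (-0.2121)(-0.2121)]
         = -0.44538641 / 0.95501359 = -0.466367.
  Update: phi_21 = phi_11 - phi_22 phi_11 = -0.2121 - (-0.466367)(-0.2121) = -0.311016.
Step k = 3:
  phi_33 = [rho(3) - phi_21 rho(2) - phi_22 rho(1)] / [1 - phi_21 rho(1) - phi_22 rho(2)]
    numerator   = 0.4671 - (-0.311016)(-0.4004) - (-0.466367)(-0.2121) = 0.2436527
    denominator = 1 - (-0.311016)(-0.2121) - (-0.466367)(-0.4004) = 0.74730026
  phi_33 = 0.2436527 / 0.74730026 = 0.326.
Therefore phi_{33} = 0.3260.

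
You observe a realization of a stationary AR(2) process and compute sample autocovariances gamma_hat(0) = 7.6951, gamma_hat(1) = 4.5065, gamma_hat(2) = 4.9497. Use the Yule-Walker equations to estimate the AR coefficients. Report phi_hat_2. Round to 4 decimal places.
\hat\phi_{2} = 0.4570

The Yule-Walker equations for an AR(p) process read, in matrix form,
  Gamma_p phi = r_p,   with   (Gamma_p)_{ij} = gamma(|i - j|),
                       (r_p)_i = gamma(i),   i,j = 1..p.
Substitute the sample gammas (Toeplitz matrix and right-hand side of size 2):
  Gamma_p = [[7.6951, 4.5065], [4.5065, 7.6951]]
  r_p     = [4.5065, 4.9497]
Written out:
  7.6951 phi_1 + 4.5065 phi_2 = 4.5065
  4.5065 phi_1 + 7.6951 phi_2 = 4.9497
Solve by Cramer's rule:
  det = gamma(0)^2 - gamma(1)^2 = (7.6951)^2 - (4.5065)^2 = 59.21456401 - 20.30854225 = 38.90602176
  phi_hat_1 = [gamma(1) gamma(0) - gamma(1) gamma(2)] / det = [(4.5065)(7.6951) - (4.5065)(4.9497)] / 38.90602176 = 12.3721451 / 38.90602176 = 0.318
  phi_hat_2 = [gamma(0) gamma(2) - gamma(1)^2] / det = [(7.6951)(4.9497) - (4.5065)^2] / 38.90602176 = 17.77989422 / 38.90602176 = 0.457
So phi_hat = [0.3180, 0.4570].
Therefore phi_hat_2 = 0.4570.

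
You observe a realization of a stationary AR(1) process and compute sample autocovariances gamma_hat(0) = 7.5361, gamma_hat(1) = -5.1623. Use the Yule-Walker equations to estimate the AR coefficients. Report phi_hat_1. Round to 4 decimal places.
\hat\phi_{1} = -0.6850

The Yule-Walker equations for an AR(p) process read, in matrix form,
  Gamma_p phi = r_p,   with   (Gamma_p)_{ij} = gamma(|i - j|),
                       (r_p)_i = gamma(i),   i,j = 1..p.
Substitute the sample gammas (Toeplitz matrix and right-hand side of size 1):
  Gamma_p = [[7.5361]]
  r_p     = [-5.1623]
With p = 1 this is the single equation gamma(0) phi_1 = gamma(1):
  phi_hat_1 = gamma(1) / gamma(0) = -5.1623 / 7.5361 = -0.6850.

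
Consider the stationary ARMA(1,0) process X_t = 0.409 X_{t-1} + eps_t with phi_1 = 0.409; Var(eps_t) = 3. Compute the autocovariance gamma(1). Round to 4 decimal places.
\gamma(1) = 1.4735

Multiply the model equation by X_{t-k} and take expectations. With theta_0 = psi_0 = 1 and psi_j the MA(infinity) weights, this gives
  gamma(k) - sum_i phi_i gamma(k-i) = c_k,
  c_k = sigma^2 * sum_{j=k..q} theta_j psi_{j-k}   (c_k = 0 for k > q),
using gamma(-m) = gamma(m).
Pure AR (q = 0): c_0 = sigma^2 = 3, c_k = 0 for k >= 1.
Equations for k = 0 and k = 1 (AR order 1):
  gamma(0) = phi_1 gamma(1) + c_0
  gamma(1) = phi_1 gamma(0) + c_1
Substituting the second into the first: gamma(0) (1 - phi_1^2) = c_0 + phi_1 c_1, so
  gamma(0) = c_0 / (1 - phi_1^2) = 3 / (1 - (0.409)^2) = 3 / 0.832719 = 3.602656.
  gamma(1) = phi_1 gamma(0) = (0.409)(3.602656) = 1.473486.
Therefore gamma(1) = 1.4735 (to 4 decimal places).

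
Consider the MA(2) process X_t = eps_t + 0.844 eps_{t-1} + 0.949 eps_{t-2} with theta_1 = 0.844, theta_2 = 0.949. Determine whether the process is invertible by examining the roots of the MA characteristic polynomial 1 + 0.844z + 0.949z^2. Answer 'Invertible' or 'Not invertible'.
\text{Invertible}

The MA(q) characteristic polynomial is P(z) = 1 + 0.844z + 0.949z^2.
Invertibility requires all roots to lie outside the unit circle, i.e. |z| > 1 for every root.
Set 1 + (0.844) z + (0.949) z^2 = 0, i.e. a z^2 + b z + c = 0 with a = 0.949, b = 0.844, c = 1.
Discriminant D = b^2 - 4ac = (0.844)^2 - 4*(0.949)*1 = 0.712336 - (3.796) = -3.083664.
D < 0, so the roots are the complex-conjugate pair z = (-b +/- i sqrt(-D)) / (2a) = -0.4447 +/- 0.9252i.
For a conjugate pair |z|^2 = z * conj(z) = (product of roots) = c/a = 1/(0.949) = 1.053741, so |z| = sqrt(1.053741) = 1.0265 for both roots.
Moduli of all roots: 1.0265, 1.0265.
All moduli strictly greater than 1? Yes.
Verdict: Invertible.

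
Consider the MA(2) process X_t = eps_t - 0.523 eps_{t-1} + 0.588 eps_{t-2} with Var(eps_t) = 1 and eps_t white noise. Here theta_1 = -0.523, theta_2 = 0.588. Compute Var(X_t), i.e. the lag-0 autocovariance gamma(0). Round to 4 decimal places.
\gamma(0) = 1.6193

For an MA(q) process X_t = eps_t + sum_i theta_i eps_{t-i} with
Var(eps_t) = sigma^2, the variance is
  gamma(0) = sigma^2 * (1 + sum_i theta_i^2).
  sum_i theta_i^2 = (-0.523)^2 + (0.588)^2 = 0.273529 + 0.345744 = 0.619273.
  gamma(0) = 1 * (1 + 0.619273) = 1 * 1.619273 = 1.619273, which rounds to 1.6193.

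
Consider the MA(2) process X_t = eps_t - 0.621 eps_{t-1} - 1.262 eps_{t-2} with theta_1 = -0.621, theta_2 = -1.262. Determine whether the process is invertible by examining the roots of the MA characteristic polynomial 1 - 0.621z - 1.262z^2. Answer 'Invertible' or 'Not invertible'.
\text{Not invertible}

The MA(q) characteristic polynomial is P(z) = 1 - 0.621z - 1.262z^2.
Invertibility requires all roots to lie outside the unit circle, i.e. |z| > 1 for every root.
Set 1 + (-0.621) z + (-1.262) z^2 = 0, i.e. a z^2 + b z + c = 0 with a = -1.262, b = -0.621, c = 1.
Discriminant D = b^2 - 4ac = (-0.621)^2 - 4*(-1.262)*1 = 0.385641 - (-5.048) = 5.433641.
D >= 0, so the roots are real: z = (-b +/- sqrt(D)) / (2a) = (0.621 +/- 2.331017) / (-2.524).
  z_1 = (0.621 + 2.331017) / (-2.524) = -1.1696,   |z_1| = 1.1696.
  z_2 = (0.621 - 2.331017) / (-2.524) = 0.6775,   |z_2| = 0.6775.
Moduli of all roots: 1.1696, 0.6775.
All moduli strictly greater than 1? No.
Verdict: Not invertible.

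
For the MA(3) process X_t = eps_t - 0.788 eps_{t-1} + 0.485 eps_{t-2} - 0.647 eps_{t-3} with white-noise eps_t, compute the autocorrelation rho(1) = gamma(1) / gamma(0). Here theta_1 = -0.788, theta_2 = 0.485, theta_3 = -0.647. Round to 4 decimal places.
\rho(1) = -0.6524

For an MA(q) process with theta_0 = 1, the autocovariance is
  gamma(k) = sigma^2 * sum_{i=0..q-k} theta_i * theta_{i+k},
and rho(k) = gamma(k) / gamma(0). Sigma^2 cancels.
  numerator   = (1)*(-0.788) + (-0.788)*(0.485) + (0.485)*(-0.647) = -1.483975.
  denominator = (1)^2 + (-0.788)^2 + (0.485)^2 + (-0.647)^2 = 2.274778.
  rho(1) = -1.483975 / 2.274778 = -0.6524.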